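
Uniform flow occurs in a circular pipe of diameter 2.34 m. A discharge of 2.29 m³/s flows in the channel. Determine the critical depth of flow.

At critical depth, Q² T / (g A³) = 1, i.e. A³/T = Q²/g = 2.29²/9.81 = 0.5346.
Try y = 0.769 m: A³/T = 0.8478 — high.
Try y = 0.683 m: A³/T = 0.5356 — matches.

y_c = 0.683 m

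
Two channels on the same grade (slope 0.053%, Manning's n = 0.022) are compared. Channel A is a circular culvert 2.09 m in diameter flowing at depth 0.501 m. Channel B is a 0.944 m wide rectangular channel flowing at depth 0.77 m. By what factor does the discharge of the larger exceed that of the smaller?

Channel A: For a circular section of diameter D = 2.09 m at depth y = 0.501 m, the central angle is θ = 2 arccos(1 − 2y/D) = 2.047 rad. Then A = (D²/8)(θ − sin θ) = 0.6321 m² and P = Dθ/2 = 2.139 m. Hydraulic radius R = A/P = 0.6321/2.139 = 0.2955 m. Q_A = (1/0.022)·0.6321·0.2955^(2/3)·√0.00053 = 0.2935 m³/s.
Channel B: Flow area A = b·y = 0.944 × 0.77 = 0.7269 m². Wetted perimeter P = b + 2y = 0.944 + 2×0.77 = 2.484 m. Hydraulic radius R = A/P = 0.7269/2.484 = 0.2926 m. Q_B = (1/0.022)·0.7269·0.2926^(2/3)·√0.00053 = 0.3353 m³/s.
The larger discharge is 0.3353 m³/s and the smaller is 0.2935 m³/s; the ratio is 1.14.

1.14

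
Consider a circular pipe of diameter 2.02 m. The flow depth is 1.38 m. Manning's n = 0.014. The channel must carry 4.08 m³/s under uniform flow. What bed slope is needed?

For a circular section of diameter D = 2.02 m at depth y = 1.38 m, the central angle is θ = 2 arccos(1 − 2y/D) = 3.892 rad. Then A = (D²/8)(θ − sin θ) = 2.333 m² and P = Dθ/2 = 3.931 m.
Hydraulic radius R = A/P = 2.333/3.931 = 0.5935 m.
From Manning's equation, S = [nQ / (1 A R^(2/3))]² = [0.014 × 4.08 / (1 × 2.333 × 0.5935^(2/3))]² = 0.0012.

S = 0.0012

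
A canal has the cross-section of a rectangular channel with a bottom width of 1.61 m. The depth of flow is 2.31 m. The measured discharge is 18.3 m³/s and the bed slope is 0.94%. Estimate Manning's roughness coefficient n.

Flow area A = b·y = 1.61 × 2.31 = 3.719 m². Wetted perimeter P = b + 2y = 1.61 + 2×2.31 = 6.23 m.
Hydraulic radius R = A/P = 3.719/6.23 = 0.597 m.
Rearranging Manning's equation: n = (1/Q) A R^(2/3) S^(1/2) = (1/18.3) × 3.719 × 0.597^(2/3) × √0.0094 = 0.014.

n = 0.014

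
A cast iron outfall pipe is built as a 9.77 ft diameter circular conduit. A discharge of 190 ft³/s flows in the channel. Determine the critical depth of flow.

At critical depth, Q² T / (g A³) = 1, i.e. A³/T = Q²/g = 190²/32.2 = 1121.
At y = 2.92 ft: A³/T = 744.9 — low.
At y = 3.64 ft: A³/T = 1746 — high.
At y = 3.25 ft: A³/T = 1127 — close enough.

y_c = 3.25 ft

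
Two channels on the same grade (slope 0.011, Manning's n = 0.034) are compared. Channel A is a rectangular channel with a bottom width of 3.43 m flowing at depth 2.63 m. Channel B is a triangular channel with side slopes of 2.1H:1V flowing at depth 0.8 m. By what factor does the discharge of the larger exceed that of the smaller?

Channel A: Flow area A = b·y = 3.43 × 2.63 = 9.021 m². Wetted perimeter P = b + 2y = 3.43 + 2×2.63 = 8.69 m. Hydraulic radius R = A/P = 9.021/8.69 = 1.038 m. Q_A = (1/0.034)·9.021·1.038^(2/3)·√0.011 = 28.53 m³/s.
Channel B: For a triangular section with side slope z = 2.1: A = zy² = 2.1×0.8² = 1.344 m²; P = 2y√(1+z²) = 2×0.8×2.326 = 3.722 m. Hydraulic radius R = A/P = 1.344/3.722 = 0.3611 m. Q_B = (1/0.034)·1.344·0.3611^(2/3)·√0.011 = 2.103 m³/s.
The larger discharge is 28.53 m³/s and the smaller is 2.103 m³/s; the ratio is 13.6.

13.6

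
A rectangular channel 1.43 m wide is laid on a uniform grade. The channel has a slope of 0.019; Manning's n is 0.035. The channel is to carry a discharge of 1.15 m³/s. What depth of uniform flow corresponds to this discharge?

Manning's equation rearranged: A R^(2/3) = nQ / (1·√S) = 0.035 × 1.15 / (√0.019) = 0.292.
Trying y = 0.384 m: A R^(2/3) = 0.2178 — too small.
Trying y = 0.56 m: A R^(2/3) = 0.37 — too large.
Trying y = 0.472 m: A R^(2/3) = 0.2918 — matches.

y_n = 0.472 m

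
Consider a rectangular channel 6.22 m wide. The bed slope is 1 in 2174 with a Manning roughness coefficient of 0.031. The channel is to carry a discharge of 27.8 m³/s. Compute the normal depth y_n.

Manning's equation rearranged: A R^(2/3) = nQ / (1·√S) = 0.031 × 27.8 / (√0.00046) = 40.18.
At y = 3.71 m: A R^(2/3) = 32.76 — too small.
At y = 5.54 m: A R^(2/3) = 54.55 — too large.
At y = 4.35 m: A R^(2/3) = 40.24 — ≈ 40.18.

y_n = 4.35 m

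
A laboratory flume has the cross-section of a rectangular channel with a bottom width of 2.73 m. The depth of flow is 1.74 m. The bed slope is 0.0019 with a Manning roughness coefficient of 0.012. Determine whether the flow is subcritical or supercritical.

Flow area A = b·y = 2.73 × 1.74 = 4.75 m². Wetted perimeter P = b + 2y = 2.73 + 2×1.74 = 6.21 m.
Hydraulic radius R = A/P = 4.75/6.21 = 0.7649 m.
V = (1/n) R^(2/3) √S = (1/0.012) × 0.7649^(2/3) × √0.0019 = 3.038 m/s. Hydraulic depth D_h = A/T = 4.75/2.73 = 1.74 m.
Froude number Fr = V/√(g·D_h) = 3.038/√(9.81×1.74) = 0.735, which is less than 1, so the flow is subcritical.

subcritical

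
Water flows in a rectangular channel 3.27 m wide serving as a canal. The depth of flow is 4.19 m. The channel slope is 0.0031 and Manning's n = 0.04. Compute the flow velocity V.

V = 1.55 m/s

Flow area A = b·y = 3.27 × 4.19 = 13.7 m². Wetted perimeter P = b + 2y = 3.27 + 2×4.19 = 11.65 m.
Hydraulic radius R = A/P = 13.7/11.65 = 1.176 m.
From Manning's equation, V = (1/n) R^(2/3) S^(1/2) = (1/0.04) × 1.176^(2/3) × 0.0031^(1/2) = 1.55 m/s.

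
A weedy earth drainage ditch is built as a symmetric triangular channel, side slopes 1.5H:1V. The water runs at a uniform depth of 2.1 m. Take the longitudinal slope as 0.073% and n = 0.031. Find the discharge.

For a triangular section with side slope z = 1.5: A = zy² = 1.5×2.1² = 6.615 m²; P = 2y√(1+z²) = 2×2.1×1.803 = 7.572 m.
Hydraulic radius R = A/P = 6.615/7.572 = 0.8737 m.
Manning's equation: Q = (1/n) A R^(2/3) S^(1/2) = (1/0.031) × 6.615 × 0.8737^(2/3) × 0.00073^(1/2) = 5.27 m³/s.

Q = 5.27 m³/s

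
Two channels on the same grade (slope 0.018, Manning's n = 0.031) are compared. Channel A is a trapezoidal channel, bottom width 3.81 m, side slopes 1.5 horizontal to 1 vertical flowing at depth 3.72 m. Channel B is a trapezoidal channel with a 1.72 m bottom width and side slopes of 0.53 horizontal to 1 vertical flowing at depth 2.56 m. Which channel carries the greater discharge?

Channel A: With bottom width b = 3.81 m and side slope z = 1.5: A = (b + zy)y = (3.81 + 1.5×3.72)×3.72 = 34.93 m²; P = b + 2y√(1+z²) = 3.81 + 2×3.72×1.803 = 17.22 m. Hydraulic radius R = A/P = 34.93/17.22 = 2.028 m. Q_A = (1/0.031)·34.93·2.028^(2/3)·√0.018 = 242.2 m³/s.
Channel B: With bottom width b = 1.72 m and side slope z = 0.53: A = (b + zy)y = (1.72 + 0.53×2.56)×2.56 = 7.877 m²; P = b + 2y√(1+z²) = 1.72 + 2×2.56×1.132 = 7.515 m. Hydraulic radius R = A/P = 7.877/7.515 = 1.048 m. Q_B = (1/0.031)·7.877·1.048^(2/3)·√0.018 = 35.17 m³/s.
Q_A = 242.2 m³/s vs Q_B = 35.17 m³/s, so channel A carries more.

channel A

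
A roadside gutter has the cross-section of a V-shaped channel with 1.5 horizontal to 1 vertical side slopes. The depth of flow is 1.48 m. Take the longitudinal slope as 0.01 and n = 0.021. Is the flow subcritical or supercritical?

supercritical

For a triangular section with side slope z = 1.5: A = zy² = 1.5×1.48² = 3.286 m²; P = 2y√(1+z²) = 2×1.48×1.803 = 5.336 m.
Hydraulic radius R = A/P = 3.286/5.336 = 0.6157 m.
V = (1/n) R^(2/3) √S = (1/0.021) × 0.6157^(2/3) × √0.01 = 3.446 m/s. Hydraulic depth D_h = A/T = 3.286/4.44 = 0.74 m.
Froude number Fr = V/√(g·D_h) = 3.446/√(9.81×0.74) = 1.28, which is greater than 1, so the flow is supercritical.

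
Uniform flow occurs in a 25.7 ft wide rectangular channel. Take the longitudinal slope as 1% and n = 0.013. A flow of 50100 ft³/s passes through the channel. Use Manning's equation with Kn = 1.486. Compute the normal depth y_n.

y_n = 37.8 ft

Manning's equation rearranged: A R^(2/3) = nQ / (1.486·√S) = 0.013 × 50100 / (1.486 × √0.01) = 4383.
Trying y = 27.5 ft: A R^(2/3) = 3003 — low.
Trying y = 44.2 ft: A R^(2/3) = 5257 — high.
Trying y = 37.8 ft: A R^(2/3) = 4385 — ≈ 4383.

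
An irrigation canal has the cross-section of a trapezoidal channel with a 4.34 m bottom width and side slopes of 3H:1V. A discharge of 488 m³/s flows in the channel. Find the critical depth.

At critical depth, Q² T / (g A³) = 1, i.e. A³/T = Q²/g = 488²/9.81 = 24280.
At y = 4.27 m: A³/T = 13110 — short.
At y = 4.91 m: A³/T = 24290 — close enough.

y_c = 4.91 m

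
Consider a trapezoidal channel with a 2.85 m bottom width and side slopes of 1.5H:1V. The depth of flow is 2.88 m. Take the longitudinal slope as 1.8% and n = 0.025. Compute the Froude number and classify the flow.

With bottom width b = 2.85 m and side slope z = 1.5: A = (b + zy)y = (2.85 + 1.5×2.88)×2.88 = 20.65 m²; P = b + 2y√(1+z²) = 2.85 + 2×2.88×1.803 = 13.23 m.
Hydraulic radius R = A/P = 20.65/13.23 = 1.56 m.
V = (1/n) R^(2/3) √S = (1/0.025) × 1.56^(2/3) × √0.018 = 7.22 m/s. Hydraulic depth D_h = A/T = 20.65/11.49 = 1.797 m.
Froude number Fr = V/√(g·D_h) = 7.22/√(9.81×1.797) = 1.72, which is greater than 1, so the flow is supercritical.

supercritical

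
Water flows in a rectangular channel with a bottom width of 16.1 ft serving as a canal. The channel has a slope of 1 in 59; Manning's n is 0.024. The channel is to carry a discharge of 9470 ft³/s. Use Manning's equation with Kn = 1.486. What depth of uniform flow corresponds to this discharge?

y_n = 22.3 ft

Manning's equation rearranged: A R^(2/3) = nQ / (1.486·√S) = 0.024 × 9470 / (1.486 × √0.01695) = 1175.
Try y = 16.6 ft: A R^(2/3) = 824.8 — low.
Try y = 26.1 ft: A R^(2/3) = 1411 — high.
Try y = 22.3 ft: A R^(2/3) = 1174 — close enough.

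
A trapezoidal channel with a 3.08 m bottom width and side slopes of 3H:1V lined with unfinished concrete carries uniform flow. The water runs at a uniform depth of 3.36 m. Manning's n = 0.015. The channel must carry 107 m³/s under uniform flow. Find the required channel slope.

S = 0.000594

With bottom width b = 3.08 m and side slope z = 3: A = (b + zy)y = (3.08 + 3×3.36)×3.36 = 44.22 m²; P = b + 2y√(1+z²) = 3.08 + 2×3.36×3.162 = 24.33 m.
Hydraulic radius R = A/P = 44.22/24.33 = 1.817 m.
From Manning's equation, S = [nQ / (1 A R^(2/3))]² = [0.015 × 107 / (1 × 44.22 × 1.817^(2/3))]² = 0.000594.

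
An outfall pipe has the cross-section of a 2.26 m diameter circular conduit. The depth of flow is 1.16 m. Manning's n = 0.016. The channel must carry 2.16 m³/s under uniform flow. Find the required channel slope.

For a circular section of diameter D = 2.26 m at depth y = 1.16 m, the central angle is θ = 2 arccos(1 − 2y/D) = 3.195 rad. Then A = (D²/8)(θ − sin θ) = 2.074 m² and P = Dθ/2 = 3.61 m.
Hydraulic radius R = A/P = 2.074/3.61 = 0.5744 m.
From Manning's equation, S = [nQ / (1 A R^(2/3))]² = [0.016 × 2.16 / (1 × 2.074 × 0.5744^(2/3))]² = 0.000582.

S = 0.000582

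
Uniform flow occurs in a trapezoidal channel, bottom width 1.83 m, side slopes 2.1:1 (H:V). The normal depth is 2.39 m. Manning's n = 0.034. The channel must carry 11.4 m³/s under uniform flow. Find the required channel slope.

S = 0.00041

With bottom width b = 1.83 m and side slope z = 2.1: A = (b + zy)y = (1.83 + 2.1×2.39)×2.39 = 16.37 m²; P = b + 2y√(1+z²) = 1.83 + 2×2.39×2.326 = 12.95 m.
Hydraulic radius R = A/P = 16.37/12.95 = 1.264 m.
From Manning's equation, S = [nQ / (1 A R^(2/3))]² = [0.034 × 11.4 / (1 × 16.37 × 1.264^(2/3))]² = 0.00041.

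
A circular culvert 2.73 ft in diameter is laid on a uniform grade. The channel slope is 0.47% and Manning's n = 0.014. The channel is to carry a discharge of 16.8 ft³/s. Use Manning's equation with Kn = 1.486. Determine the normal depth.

Manning's equation rearranged: A R^(2/3) = nQ / (1.486·√S) = 0.014 × 16.8 / (1.486 × √0.0047) = 2.309.
At y = 1.61 ft: A R^(2/3) = 2.969 — too large.
At y = 1.06 ft: A R^(2/3) = 1.448 — too small.
At y = 1.38 ft: A R^(2/3) = 2.311 — ≈ 2.309.

y_n = 1.38 ft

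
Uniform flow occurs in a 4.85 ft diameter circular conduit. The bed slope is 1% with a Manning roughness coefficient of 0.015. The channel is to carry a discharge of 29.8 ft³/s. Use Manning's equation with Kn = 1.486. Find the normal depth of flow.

Manning's equation rearranged: A R^(2/3) = nQ / (1.486·√S) = 0.015 × 29.8 / (1.486 × √0.01) = 3.008.
At y = 1.49 ft: A R^(2/3) = 4.307 — high.
At y = 1.03 ft: A R^(2/3) = 2.077 — low.
At y = 1.24 ft: A R^(2/3) = 3.008 — matches.

y_n = 1.24 ft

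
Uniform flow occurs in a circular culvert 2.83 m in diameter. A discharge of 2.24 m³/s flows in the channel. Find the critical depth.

At critical depth, Q² T / (g A³) = 1, i.e. A³/T = Q²/g = 2.24²/9.81 = 0.5115.
Trying y = 0.527 m: A³/T = 0.2398 — too small.
Trying y = 0.736 m: A³/T = 0.885 — too large.
Trying y = 0.639 m: A³/T = 0.51 — matches.

y_c = 0.639 m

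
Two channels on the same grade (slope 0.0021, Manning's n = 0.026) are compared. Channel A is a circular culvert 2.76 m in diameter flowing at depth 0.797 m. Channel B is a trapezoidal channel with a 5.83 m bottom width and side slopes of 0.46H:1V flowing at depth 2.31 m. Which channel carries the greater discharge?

channel B

Channel A: For a circular section of diameter D = 2.76 m at depth y = 0.797 m, the central angle is θ = 2 arccos(1 − 2y/D) = 2.269 rad. Then A = (D²/8)(θ − sin θ) = 1.432 m² and P = Dθ/2 = 3.132 m. Hydraulic radius R = A/P = 1.432/3.132 = 0.4571 m. Q_A = (1/0.026)·1.432·0.4571^(2/3)·√0.0021 = 1.497 m³/s.
Channel B: With bottom width b = 5.83 m and side slope z = 0.46: A = (b + zy)y = (5.83 + 0.46×2.31)×2.31 = 15.92 m²; P = b + 2y√(1+z²) = 5.83 + 2×2.31×1.101 = 10.92 m. Hydraulic radius R = A/P = 15.92/10.92 = 1.459 m. Q_B = (1/0.026)·15.92·1.459^(2/3)·√0.0021 = 36.09 m³/s.
Q_A = 1.497 m³/s vs Q_B = 36.09 m³/s, so channel B carries more.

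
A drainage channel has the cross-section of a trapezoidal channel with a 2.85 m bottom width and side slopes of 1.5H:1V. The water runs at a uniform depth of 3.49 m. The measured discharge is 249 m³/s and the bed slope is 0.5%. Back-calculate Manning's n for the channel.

With bottom width b = 2.85 m and side slope z = 1.5: A = (b + zy)y = (2.85 + 1.5×3.49)×3.49 = 28.22 m²; P = b + 2y√(1+z²) = 2.85 + 2×3.49×1.803 = 15.43 m.
Hydraulic radius R = A/P = 28.22/15.43 = 1.828 m.
Rearranging Manning's equation: n = (1/Q) A R^(2/3) S^(1/2) = (1/249) × 28.22 × 1.828^(2/3) × √0.005 = 0.012.

n = 0.012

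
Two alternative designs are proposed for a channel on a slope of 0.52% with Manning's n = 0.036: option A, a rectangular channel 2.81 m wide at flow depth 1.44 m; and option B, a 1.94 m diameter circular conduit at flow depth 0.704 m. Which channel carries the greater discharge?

channel A

Channel A: Flow area A = b·y = 2.81 × 1.44 = 4.046 m². Wetted perimeter P = b + 2y = 2.81 + 2×1.44 = 5.69 m. Hydraulic radius R = A/P = 4.046/5.69 = 0.7111 m. Q_A = (1/0.036)·4.046·0.7111^(2/3)·√0.0052 = 6.458 m³/s.
Channel B: For a circular section of diameter D = 1.94 m at depth y = 0.704 m, the central angle is θ = 2 arccos(1 − 2y/D) = 2.586 rad. Then A = (D²/8)(θ − sin θ) = 0.9685 m² and P = Dθ/2 = 2.508 m. Hydraulic radius R = A/P = 0.9685/2.508 = 0.3861 m. Q_B = (1/0.036)·0.9685·0.3861^(2/3)·√0.0052 = 1.029 m³/s.
Q_A = 6.458 m³/s vs Q_B = 1.029 m³/s, so channel A carries more.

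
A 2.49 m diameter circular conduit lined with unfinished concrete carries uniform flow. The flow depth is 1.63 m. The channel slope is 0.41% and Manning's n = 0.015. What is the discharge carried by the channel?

For a circular section of diameter D = 2.49 m at depth y = 1.63 m, the central angle is θ = 2 arccos(1 − 2y/D) = 3.77 rad. Then A = (D²/8)(θ − sin θ) = 3.378 m² and P = Dθ/2 = 4.694 m.
Hydraulic radius R = A/P = 3.378/4.694 = 0.7196 m.
Manning's equation: Q = (1/n) A R^(2/3) S^(1/2) = (1/0.015) × 3.378 × 0.7196^(2/3) × 0.0041^(1/2) = 11.6 m³/s.

Q = 11.6 m³/s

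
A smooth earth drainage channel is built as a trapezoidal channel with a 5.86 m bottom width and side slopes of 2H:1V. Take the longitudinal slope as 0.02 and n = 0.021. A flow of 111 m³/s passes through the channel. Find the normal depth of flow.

y_n = 1.65 m

Manning's equation rearranged: A R^(2/3) = nQ / (1·√S) = 0.021 × 111 / (√0.02) = 16.48.
Try y = 1.97 m: A R^(2/3) = 23.18 — over.
Try y = 1.23 m: A R^(2/3) = 9.545 — short.
Try y = 1.65 m: A R^(2/3) = 16.51 — close enough.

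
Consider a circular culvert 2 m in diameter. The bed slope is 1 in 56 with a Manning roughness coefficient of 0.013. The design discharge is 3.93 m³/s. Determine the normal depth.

Manning's equation rearranged: A R^(2/3) = nQ / (1·√S) = 0.013 × 3.93 / (√0.01786) = 0.3823.
Try y = 0.409 m: A R^(2/3) = 0.1813 — too small.
Try y = 0.758 m: A R^(2/3) = 0.6039 — too large.
Try y = 0.596 m: A R^(2/3) = 0.3826 — close enough.

y_n = 0.596 m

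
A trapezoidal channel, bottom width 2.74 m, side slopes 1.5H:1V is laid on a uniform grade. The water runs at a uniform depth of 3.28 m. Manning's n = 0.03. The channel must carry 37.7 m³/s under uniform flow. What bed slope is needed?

With bottom width b = 2.74 m and side slope z = 1.5: A = (b + zy)y = (2.74 + 1.5×3.28)×3.28 = 25.12 m²; P = b + 2y√(1+z²) = 2.74 + 2×3.28×1.803 = 14.57 m.
Hydraulic radius R = A/P = 25.12/14.57 = 1.725 m.
From Manning's equation, S = [nQ / (1 A R^(2/3))]² = [0.03 × 37.7 / (1 × 25.12 × 1.725^(2/3))]² = 0.00098.

S = 0.00098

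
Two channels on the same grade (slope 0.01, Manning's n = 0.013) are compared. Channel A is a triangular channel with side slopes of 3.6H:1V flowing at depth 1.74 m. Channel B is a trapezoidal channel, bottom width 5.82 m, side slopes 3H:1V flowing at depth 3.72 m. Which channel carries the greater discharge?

Channel A: For a triangular section with side slope z = 3.6: A = zy² = 3.6×1.74² = 10.9 m²; P = 2y√(1+z²) = 2×1.74×3.736 = 13 m. Hydraulic radius R = A/P = 10.9/13 = 0.8383 m. Q_A = (1/0.013)·10.9·0.8383^(2/3)·√0.01 = 74.54 m³/s.
Channel B: With bottom width b = 5.82 m and side slope z = 3: A = (b + zy)y = (5.82 + 3×3.72)×3.72 = 63.17 m²; P = b + 2y√(1+z²) = 5.82 + 2×3.72×3.162 = 29.35 m. Hydraulic radius R = A/P = 63.17/29.35 = 2.152 m. Q_B = (1/0.013)·63.17·2.152^(2/3)·√0.01 = 810 m³/s.
Q_A = 74.54 m³/s vs Q_B = 810 m³/s, so channel B carries more.

channel B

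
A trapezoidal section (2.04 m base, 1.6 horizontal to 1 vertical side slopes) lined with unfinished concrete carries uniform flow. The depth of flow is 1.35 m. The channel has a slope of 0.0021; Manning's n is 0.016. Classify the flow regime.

With bottom width b = 2.04 m and side slope z = 1.6: A = (b + zy)y = (2.04 + 1.6×1.35)×1.35 = 5.67 m²; P = b + 2y√(1+z²) = 2.04 + 2×1.35×1.887 = 7.134 m.
Hydraulic radius R = A/P = 5.67/7.134 = 0.7947 m.
V = (1/n) R^(2/3) √S = (1/0.016) × 0.7947^(2/3) × √0.0021 = 2.457 m/s. Hydraulic depth D_h = A/T = 5.67/6.36 = 0.8915 m.
Froude number Fr = V/√(g·D_h) = 2.457/√(9.81×0.8915) = 0.831, which is less than 1, so the flow is subcritical.

subcritical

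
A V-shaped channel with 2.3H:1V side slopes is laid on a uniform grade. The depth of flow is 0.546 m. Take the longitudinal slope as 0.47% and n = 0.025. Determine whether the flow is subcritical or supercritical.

subcritical

For a triangular section with side slope z = 2.3: A = zy² = 2.3×0.546² = 0.6857 m²; P = 2y√(1+z²) = 2×0.546×2.508 = 2.739 m.
Hydraulic radius R = A/P = 0.6857/2.739 = 0.2504 m.
V = (1/n) R^(2/3) √S = (1/0.025) × 0.2504^(2/3) × √0.0047 = 1.089 m/s. Hydraulic depth D_h = A/T = 0.6857/2.512 = 0.273 m.
Froude number Fr = V/√(g·D_h) = 1.089/√(9.81×0.273) = 0.666, which is less than 1, so the flow is subcritical.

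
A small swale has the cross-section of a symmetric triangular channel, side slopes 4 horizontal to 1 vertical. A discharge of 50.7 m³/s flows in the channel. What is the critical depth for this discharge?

y_c = 2.01 m

At critical depth, Q² T / (g A³) = 1, i.e. A³/T = Q²/g = 50.7²/9.81 = 262.
At y = 2.25 m: A³/T = 461.3 — too large.
At y = 2.01 m: A³/T = 262.5 — matches.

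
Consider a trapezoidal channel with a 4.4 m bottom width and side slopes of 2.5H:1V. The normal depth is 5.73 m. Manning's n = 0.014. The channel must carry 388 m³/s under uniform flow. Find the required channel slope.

With bottom width b = 4.4 m and side slope z = 2.5: A = (b + zy)y = (4.4 + 2.5×5.73)×5.73 = 107.3 m²; P = b + 2y√(1+z²) = 4.4 + 2×5.73×2.693 = 35.26 m.
Hydraulic radius R = A/P = 107.3/35.26 = 3.043 m.
From Manning's equation, S = [nQ / (1 A R^(2/3))]² = [0.014 × 388 / (1 × 107.3 × 3.043^(2/3))]² = 0.000581.

S = 0.000581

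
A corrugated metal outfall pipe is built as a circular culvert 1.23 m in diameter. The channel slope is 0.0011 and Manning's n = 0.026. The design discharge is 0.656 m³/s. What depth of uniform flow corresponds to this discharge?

Manning's equation rearranged: A R^(2/3) = nQ / (1·√S) = 0.026 × 0.656 / (√0.0011) = 0.5143.
At y = 0.815 m: A R^(2/3) = 0.4207 — too small.
At y = 1.09 m: A R^(2/3) = 0.5728 — too large.
At y = 0.957 m: A R^(2/3) = 0.5143 — ≈ 0.5143.

y_n = 0.957 m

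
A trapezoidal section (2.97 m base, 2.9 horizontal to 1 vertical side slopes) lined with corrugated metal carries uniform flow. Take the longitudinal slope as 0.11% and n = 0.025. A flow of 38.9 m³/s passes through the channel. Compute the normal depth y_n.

Manning's equation rearranged: A R^(2/3) = nQ / (1·√S) = 0.025 × 38.9 / (√0.0011) = 29.32.
Try y = 2.76 m: A R^(2/3) = 40.07 — over.
Try y = 2.41 m: A R^(2/3) = 29.34 — ≈ 29.32.

y_n = 2.41 m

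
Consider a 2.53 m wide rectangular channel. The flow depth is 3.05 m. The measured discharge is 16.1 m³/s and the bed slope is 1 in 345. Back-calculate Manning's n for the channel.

n = 0.0239

Flow area A = b·y = 2.53 × 3.05 = 7.716 m². Wetted perimeter P = b + 2y = 2.53 + 2×3.05 = 8.63 m.
Hydraulic radius R = A/P = 7.716/8.63 = 0.8941 m.
Rearranging Manning's equation: n = (1/Q) A R^(2/3) S^(1/2) = (1/16.1) × 7.716 × 0.8941^(2/3) × √0.002899 = 0.0239.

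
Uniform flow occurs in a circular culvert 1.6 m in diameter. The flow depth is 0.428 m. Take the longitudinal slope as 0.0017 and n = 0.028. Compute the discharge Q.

Q = 0.252 m³/s

For a circular section of diameter D = 1.6 m at depth y = 0.428 m, the central angle is θ = 2 arccos(1 − 2y/D) = 2.174 rad. Then A = (D²/8)(θ − sin θ) = 0.4323 m² and P = Dθ/2 = 1.739 m.
Hydraulic radius R = A/P = 0.4323/1.739 = 0.2485 m.
Manning's equation: Q = (1/n) A R^(2/3) S^(1/2) = (1/0.028) × 0.4323 × 0.2485^(2/3) × 0.0017^(1/2) = 0.252 m³/s.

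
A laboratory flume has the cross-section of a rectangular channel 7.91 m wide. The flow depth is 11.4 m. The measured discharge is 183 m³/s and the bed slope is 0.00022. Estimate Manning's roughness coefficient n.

Flow area A = b·y = 7.91 × 11.4 = 90.17 m². Wetted perimeter P = b + 2y = 7.91 + 2×11.4 = 30.71 m.
Hydraulic radius R = A/P = 90.17/30.71 = 2.936 m.
Rearranging Manning's equation: n = (1/Q) A R^(2/3) S^(1/2) = (1/183) × 90.17 × 2.936^(2/3) × √0.00022 = 0.015.

n = 0.015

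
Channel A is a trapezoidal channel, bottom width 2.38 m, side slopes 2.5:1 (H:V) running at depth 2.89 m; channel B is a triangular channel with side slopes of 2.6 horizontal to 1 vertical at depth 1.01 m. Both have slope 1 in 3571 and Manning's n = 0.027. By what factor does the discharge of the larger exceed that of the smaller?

23.1

Channel A: With bottom width b = 2.38 m and side slope z = 2.5: A = (b + zy)y = (2.38 + 2.5×2.89)×2.89 = 27.76 m²; P = b + 2y√(1+z²) = 2.38 + 2×2.89×2.693 = 17.94 m. Hydraulic radius R = A/P = 27.76/17.94 = 1.547 m. Q_A = (1/0.027)·27.76·1.547^(2/3)·√0.00028 = 23.01 m³/s.
Channel B: For a triangular section with side slope z = 2.6: A = zy² = 2.6×1.01² = 2.652 m²; P = 2y√(1+z²) = 2×1.01×2.786 = 5.627 m. Hydraulic radius R = A/P = 2.652/5.627 = 0.4713 m. Q_B = (1/0.027)·2.652·0.4713^(2/3)·√0.00028 = 0.9956 m³/s.
The larger discharge is 23.01 m³/s and the smaller is 0.9956 m³/s; the ratio is 23.1.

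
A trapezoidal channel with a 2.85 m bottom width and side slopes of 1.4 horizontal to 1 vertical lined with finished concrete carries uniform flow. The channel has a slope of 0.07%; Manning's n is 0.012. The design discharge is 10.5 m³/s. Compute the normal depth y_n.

y_n = 1.22 m

Manning's equation rearranged: A R^(2/3) = nQ / (1·√S) = 0.012 × 10.5 / (√0.0007) = 4.762.
Try y = 1.52 m: A R^(2/3) = 7.242 — high.
Try y = 1 m: A R^(2/3) = 3.272 — low.
Try y = 1.22 m: A R^(2/3) = 4.748 — close enough.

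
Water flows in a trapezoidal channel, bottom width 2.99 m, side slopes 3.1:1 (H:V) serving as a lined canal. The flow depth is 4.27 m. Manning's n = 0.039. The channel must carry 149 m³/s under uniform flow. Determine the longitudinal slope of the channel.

With bottom width b = 2.99 m and side slope z = 3.1: A = (b + zy)y = (2.99 + 3.1×4.27)×4.27 = 69.29 m²; P = b + 2y√(1+z²) = 2.99 + 2×4.27×3.257 = 30.81 m.
Hydraulic radius R = A/P = 69.29/30.81 = 2.249 m.
From Manning's equation, S = [nQ / (1 A R^(2/3))]² = [0.039 × 149 / (1 × 69.29 × 2.249^(2/3))]² = 0.00239.

S = 0.00239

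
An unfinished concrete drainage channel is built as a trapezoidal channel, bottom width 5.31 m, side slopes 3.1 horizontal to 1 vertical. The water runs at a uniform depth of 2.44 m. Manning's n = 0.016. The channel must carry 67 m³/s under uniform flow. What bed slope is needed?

S = 0.00069

With bottom width b = 5.31 m and side slope z = 3.1: A = (b + zy)y = (5.31 + 3.1×2.44)×2.44 = 31.41 m²; P = b + 2y√(1+z²) = 5.31 + 2×2.44×3.257 = 21.21 m.
Hydraulic radius R = A/P = 31.41/21.21 = 1.481 m.
From Manning's equation, S = [nQ / (1 A R^(2/3))]² = [0.016 × 67 / (1 × 31.41 × 1.481^(2/3))]² = 0.00069.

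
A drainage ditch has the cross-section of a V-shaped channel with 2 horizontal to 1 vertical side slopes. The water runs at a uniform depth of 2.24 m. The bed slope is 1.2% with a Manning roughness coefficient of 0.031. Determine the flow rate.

For a triangular section with side slope z = 2: A = zy² = 2×2.24² = 10.04 m²; P = 2y√(1+z²) = 2×2.24×2.236 = 10.02 m.
Hydraulic radius R = A/P = 10.04/10.02 = 1.002 m.
Manning's equation: Q = (1/n) A R^(2/3) S^(1/2) = (1/0.031) × 10.04 × 1.002^(2/3) × 0.012^(1/2) = 35.5 m³/s.

Q = 35.5 m³/s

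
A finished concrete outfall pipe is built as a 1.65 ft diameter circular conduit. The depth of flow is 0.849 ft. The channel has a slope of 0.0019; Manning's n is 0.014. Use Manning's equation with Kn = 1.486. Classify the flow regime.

subcritical

For a circular section of diameter D = 1.65 ft at depth y = 0.849 ft, the central angle is θ = 2 arccos(1 − 2y/D) = 3.2 rad. Then A = (D²/8)(θ − sin θ) = 1.109 ft² and P = Dθ/2 = 2.64 ft.
Hydraulic radius R = A/P = 1.109/2.64 = 0.42 ft.
V = (1.486/n) R^(2/3) √S = (1.486/0.014) × 0.42^(2/3) × √0.0019 = 2.595 ft/s. Hydraulic depth D_h = A/T = 1.109/1.649 = 0.6722 ft.
Froude number Fr = V/√(g·D_h) = 2.595/√(32.2×0.6722) = 0.558, which is less than 1, so the flow is subcritical.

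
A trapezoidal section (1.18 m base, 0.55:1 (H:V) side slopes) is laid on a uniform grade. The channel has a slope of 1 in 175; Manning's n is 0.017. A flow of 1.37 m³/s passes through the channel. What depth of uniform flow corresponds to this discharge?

Manning's equation rearranged: A R^(2/3) = nQ / (1·√S) = 0.017 × 1.37 / (√0.005714) = 0.3081.
Trying y = 0.335 m: A R^(2/3) = 0.174 — low.
Trying y = 0.475 m: A R^(2/3) = 0.3084 — ≈ 0.3081.

y_n = 0.475 m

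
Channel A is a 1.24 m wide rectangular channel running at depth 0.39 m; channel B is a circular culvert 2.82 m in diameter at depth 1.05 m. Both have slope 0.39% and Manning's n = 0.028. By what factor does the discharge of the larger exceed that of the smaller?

Channel A: Flow area A = b·y = 1.24 × 0.39 = 0.4836 m². Wetted perimeter P = b + 2y = 1.24 + 2×0.39 = 2.02 m. Hydraulic radius R = A/P = 0.4836/2.02 = 0.2394 m. Q_A = (1/0.028)·0.4836·0.2394^(2/3)·√0.0039 = 0.4159 m³/s.
Channel B: For a circular section of diameter D = 2.82 m at depth y = 1.05 m, the central angle is θ = 2 arccos(1 − 2y/D) = 2.625 rad. Then A = (D²/8)(θ − sin θ) = 2.119 m² and P = Dθ/2 = 3.702 m. Hydraulic radius R = A/P = 2.119/3.702 = 0.5724 m. Q_B = (1/0.028)·2.119·0.5724^(2/3)·√0.0039 = 3.258 m³/s.
The larger discharge is 3.258 m³/s and the smaller is 0.4159 m³/s; the ratio is 7.83.

7.83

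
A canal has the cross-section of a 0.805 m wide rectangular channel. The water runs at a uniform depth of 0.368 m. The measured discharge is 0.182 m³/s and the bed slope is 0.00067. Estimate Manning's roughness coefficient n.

Flow area A = b·y = 0.805 × 0.368 = 0.2962 m². Wetted perimeter P = b + 2y = 0.805 + 2×0.368 = 1.541 m.
Hydraulic radius R = A/P = 0.2962/1.541 = 0.1922 m.
Rearranging Manning's equation: n = (1/Q) A R^(2/3) S^(1/2) = (1/0.182) × 0.2962 × 0.1922^(2/3) × √0.00067 = 0.014.

n = 0.014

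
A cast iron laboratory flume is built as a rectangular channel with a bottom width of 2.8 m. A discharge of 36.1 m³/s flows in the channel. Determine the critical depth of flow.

y_c = 2.57 m

For a rectangular channel, critical depth y_c = (q²/g)^(1/3) where q = Q/b = 36.1/2.8 = 12.89 m²/s.
So y_c = (12.89²/9.81)^(1/3) = 2.57 m.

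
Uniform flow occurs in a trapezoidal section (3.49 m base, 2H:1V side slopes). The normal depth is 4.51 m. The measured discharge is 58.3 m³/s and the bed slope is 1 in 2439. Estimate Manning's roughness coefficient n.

With bottom width b = 3.49 m and side slope z = 2: A = (b + zy)y = (3.49 + 2×4.51)×4.51 = 56.42 m²; P = b + 2y√(1+z²) = 3.49 + 2×4.51×2.236 = 23.66 m.
Hydraulic radius R = A/P = 56.42/23.66 = 2.385 m.
Rearranging Manning's equation: n = (1/Q) A R^(2/3) S^(1/2) = (1/58.3) × 56.42 × 2.385^(2/3) × √0.00041 = 0.035.

n = 0.035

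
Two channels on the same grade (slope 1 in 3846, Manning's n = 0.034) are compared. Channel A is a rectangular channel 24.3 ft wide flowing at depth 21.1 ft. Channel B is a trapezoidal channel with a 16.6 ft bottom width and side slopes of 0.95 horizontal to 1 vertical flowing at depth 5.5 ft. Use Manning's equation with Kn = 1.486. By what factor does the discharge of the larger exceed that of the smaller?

Channel A: Flow area A = b·y = 24.3 × 21.1 = 512.7 ft². Wetted perimeter P = b + 2y = 24.3 + 2×21.1 = 66.5 ft. Hydraulic radius R = A/P = 512.7/66.5 = 7.71 ft. Q_A = (1.486/0.034)·512.7·7.71^(2/3)·√0.00026 = 1410 ft³/s.
Channel B: With bottom width b = 16.6 ft and side slope z = 0.95: A = (b + zy)y = (16.6 + 0.95×5.5)×5.5 = 120 ft²; P = b + 2y√(1+z²) = 16.6 + 2×5.5×1.379 = 31.77 ft. Hydraulic radius R = A/P = 120/31.77 = 3.778 ft. Q_B = (1.486/0.034)·120·3.778^(2/3)·√0.00026 = 205.2 ft³/s.
The larger discharge is 1410 ft³/s and the smaller is 205.2 ft³/s; the ratio is 6.87.

6.87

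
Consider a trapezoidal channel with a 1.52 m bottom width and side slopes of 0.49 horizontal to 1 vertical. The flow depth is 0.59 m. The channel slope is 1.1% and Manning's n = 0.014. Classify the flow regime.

supercritical

With bottom width b = 1.52 m and side slope z = 0.49: A = (b + zy)y = (1.52 + 0.49×0.59)×0.59 = 1.067 m²; P = b + 2y√(1+z²) = 1.52 + 2×0.59×1.114 = 2.834 m.
Hydraulic radius R = A/P = 1.067/2.834 = 0.3766 m.
V = (1/n) R^(2/3) √S = (1/0.014) × 0.3766^(2/3) × √0.011 = 3.907 m/s. Hydraulic depth D_h = A/T = 1.067/2.098 = 0.5087 m.
Froude number Fr = V/√(g·D_h) = 3.907/√(9.81×0.5087) = 1.75, which is greater than 1, so the flow is supercritical.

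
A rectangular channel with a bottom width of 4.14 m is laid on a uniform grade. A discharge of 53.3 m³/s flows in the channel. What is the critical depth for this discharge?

For a rectangular channel, critical depth y_c = (q²/g)^(1/3) where q = Q/b = 53.3/4.14 = 12.87 m²/s.
So y_c = (12.87²/9.81)^(1/3) = 2.57 m.

y_c = 2.57 m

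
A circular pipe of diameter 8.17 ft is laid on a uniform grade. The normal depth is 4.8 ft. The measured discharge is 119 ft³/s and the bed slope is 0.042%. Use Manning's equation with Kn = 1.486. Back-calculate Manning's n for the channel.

For a circular section of diameter D = 8.17 ft at depth y = 4.8 ft, the central angle is θ = 2 arccos(1 − 2y/D) = 3.493 rad. Then A = (D²/8)(θ − sin θ) = 32.02 ft² and P = Dθ/2 = 14.27 ft.
Hydraulic radius R = A/P = 32.02/14.27 = 2.244 ft.
Rearranging Manning's equation: n = (1.486/Q) A R^(2/3) S^(1/2) = (1.486/119) × 32.02 × 2.244^(2/3) × √0.00042 = 0.014.

n = 0.014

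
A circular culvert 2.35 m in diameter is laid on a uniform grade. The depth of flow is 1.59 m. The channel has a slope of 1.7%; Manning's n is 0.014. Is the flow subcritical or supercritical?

For a circular section of diameter D = 2.35 m at depth y = 1.59 m, the central angle is θ = 2 arccos(1 − 2y/D) = 3.864 rad. Then A = (D²/8)(θ − sin θ) = 3.123 m² and P = Dθ/2 = 4.54 m.
Hydraulic radius R = A/P = 3.123/4.54 = 0.688 m.
V = (1/n) R^(2/3) √S = (1/0.014) × 0.688^(2/3) × √0.017 = 7.258 m/s. Hydraulic depth D_h = A/T = 3.123/2.199 = 1.421 m.
Froude number Fr = V/√(g·D_h) = 7.258/√(9.81×1.421) = 1.94, which is greater than 1, so the flow is supercritical.

supercritical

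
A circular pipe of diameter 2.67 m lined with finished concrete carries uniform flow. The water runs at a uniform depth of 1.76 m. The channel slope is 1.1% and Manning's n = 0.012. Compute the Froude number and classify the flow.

For a circular section of diameter D = 2.67 m at depth y = 1.76 m, the central angle is θ = 2 arccos(1 − 2y/D) = 3.79 rad. Then A = (D²/8)(θ − sin θ) = 3.915 m² and P = Dθ/2 = 5.059 m.
Hydraulic radius R = A/P = 3.915/5.059 = 0.7738 m.
V = (1/n) R^(2/3) √S = (1/0.012) × 0.7738^(2/3) × √0.011 = 7.367 m/s. Hydraulic depth D_h = A/T = 3.915/2.531 = 1.547 m.
Froude number Fr = V/√(g·D_h) = 7.367/√(9.81×1.547) = 1.89, which is greater than 1, so the flow is supercritical.

supercritical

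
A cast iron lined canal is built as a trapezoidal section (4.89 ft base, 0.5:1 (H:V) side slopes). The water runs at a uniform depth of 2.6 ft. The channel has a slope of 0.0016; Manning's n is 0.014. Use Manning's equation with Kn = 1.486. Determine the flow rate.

With bottom width b = 4.89 ft and side slope z = 0.5: A = (b + zy)y = (4.89 + 0.5×2.6)×2.6 = 16.09 ft²; P = b + 2y√(1+z²) = 4.89 + 2×2.6×1.118 = 10.7 ft.
Hydraulic radius R = A/P = 16.09/10.7 = 1.504 ft.
Manning's equation: Q = (1.486/n) A R^(2/3) S^(1/2) = (1.486/0.014) × 16.09 × 1.504^(2/3) × 0.0016^(1/2) = 89.7 ft³/s.

Q = 89.7 ft³/s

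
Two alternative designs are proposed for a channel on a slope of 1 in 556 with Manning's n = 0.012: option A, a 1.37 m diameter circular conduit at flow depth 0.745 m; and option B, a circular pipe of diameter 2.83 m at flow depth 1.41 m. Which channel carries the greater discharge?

channel B

Channel A: For a circular section of diameter D = 1.37 m at depth y = 0.745 m, the central angle is θ = 2 arccos(1 − 2y/D) = 3.317 rad. Then A = (D²/8)(θ − sin θ) = 0.8192 m² and P = Dθ/2 = 2.272 m. Hydraulic radius R = A/P = 0.8192/2.272 = 0.3605 m. Q_A = (1/0.012)·0.8192·0.3605^(2/3)·√0.001799 = 1.466 m³/s.
Channel B: For a circular section of diameter D = 2.83 m at depth y = 1.41 m, the central angle is θ = 2 arccos(1 − 2y/D) = 3.135 rad. Then A = (D²/8)(θ − sin θ) = 3.131 m² and P = Dθ/2 = 4.435 m. Hydraulic radius R = A/P = 3.131/4.435 = 0.7059 m. Q_B = (1/0.012)·3.131·0.7059^(2/3)·√0.001799 = 8.772 m³/s.
Q_A = 1.466 m³/s vs Q_B = 8.772 m³/s, so channel B carries more.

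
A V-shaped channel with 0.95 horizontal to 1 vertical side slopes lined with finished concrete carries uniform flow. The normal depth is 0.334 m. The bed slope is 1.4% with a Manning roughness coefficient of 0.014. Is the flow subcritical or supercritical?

supercritical

For a triangular section with side slope z = 0.95: A = zy² = 0.95×0.334² = 0.106 m²; P = 2y√(1+z²) = 2×0.334×1.379 = 0.9214 m.
Hydraulic radius R = A/P = 0.106/0.9214 = 0.115 m.
V = (1/n) R^(2/3) √S = (1/0.014) × 0.115^(2/3) × √0.014 = 1.999 m/s. Hydraulic depth D_h = A/T = 0.106/0.6346 = 0.167 m.
Froude number Fr = V/√(g·D_h) = 1.999/√(9.81×0.167) = 1.56, which is greater than 1, so the flow is supercritical.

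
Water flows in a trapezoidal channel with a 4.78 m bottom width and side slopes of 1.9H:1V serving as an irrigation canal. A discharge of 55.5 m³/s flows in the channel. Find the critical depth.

At critical depth, Q² T / (g A³) = 1, i.e. A³/T = Q²/g = 55.5²/9.81 = 314.
Trying y = 2.1 m: A³/T = 489.6 — high.
Trying y = 1.32 m: A³/T = 90.89 — low.
Trying y = 1.86 m: A³/T = 312.1 — close enough.

y_c = 1.86 m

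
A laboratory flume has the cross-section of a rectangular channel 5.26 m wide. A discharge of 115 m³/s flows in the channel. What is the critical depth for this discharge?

For a rectangular channel, critical depth y_c = (q²/g)^(1/3) where q = Q/b = 115/5.26 = 21.86 m²/s.
So y_c = (21.86²/9.81)^(1/3) = 3.65 m.

y_c = 3.65 m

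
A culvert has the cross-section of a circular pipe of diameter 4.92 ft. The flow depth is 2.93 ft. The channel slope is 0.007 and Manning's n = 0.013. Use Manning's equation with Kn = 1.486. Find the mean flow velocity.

V = 11.7 ft/s

For a circular section of diameter D = 4.92 ft at depth y = 2.93 ft, the central angle is θ = 2 arccos(1 − 2y/D) = 3.526 rad. Then A = (D²/8)(θ − sin θ) = 11.8 ft² and P = Dθ/2 = 8.674 ft.
Hydraulic radius R = A/P = 11.8/8.674 = 1.361 ft.
From Manning's equation, V = (1.486/n) R^(2/3) S^(1/2) = (1.486/0.013) × 1.361^(2/3) × 0.007^(1/2) = 11.7 ft/s.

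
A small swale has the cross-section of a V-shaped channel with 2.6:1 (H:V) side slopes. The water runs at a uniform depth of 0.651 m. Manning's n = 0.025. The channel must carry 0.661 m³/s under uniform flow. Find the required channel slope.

For a triangular section with side slope z = 2.6: A = zy² = 2.6×0.651² = 1.102 m²; P = 2y√(1+z²) = 2×0.651×2.786 = 3.627 m.
Hydraulic radius R = A/P = 1.102/3.627 = 0.3038 m.
From Manning's equation, S = [nQ / (1 A R^(2/3))]² = [0.025 × 0.661 / (1 × 1.102 × 0.3038^(2/3))]² = 0.0011.

S = 0.0011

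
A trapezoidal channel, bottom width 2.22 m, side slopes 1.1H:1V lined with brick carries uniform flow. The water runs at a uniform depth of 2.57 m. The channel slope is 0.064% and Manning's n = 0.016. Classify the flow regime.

subcritical

With bottom width b = 2.22 m and side slope z = 1.1: A = (b + zy)y = (2.22 + 1.1×2.57)×2.57 = 12.97 m²; P = b + 2y√(1+z²) = 2.22 + 2×2.57×1.487 = 9.861 m.
Hydraulic radius R = A/P = 12.97/9.861 = 1.315 m.
V = (1/n) R^(2/3) √S = (1/0.016) × 1.315^(2/3) × √0.00064 = 1.898 m/s. Hydraulic depth D_h = A/T = 12.97/7.874 = 1.647 m.
Froude number Fr = V/√(g·D_h) = 1.898/√(9.81×1.647) = 0.472, which is less than 1, so the flow is subcritical.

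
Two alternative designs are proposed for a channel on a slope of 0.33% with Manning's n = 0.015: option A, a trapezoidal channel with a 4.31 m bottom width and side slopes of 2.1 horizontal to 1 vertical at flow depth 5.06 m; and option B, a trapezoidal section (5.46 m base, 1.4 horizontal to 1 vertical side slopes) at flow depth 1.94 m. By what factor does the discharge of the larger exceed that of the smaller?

7.75

Channel A: With bottom width b = 4.31 m and side slope z = 2.1: A = (b + zy)y = (4.31 + 2.1×5.06)×5.06 = 75.58 m²; P = b + 2y√(1+z²) = 4.31 + 2×5.06×2.326 = 27.85 m. Hydraulic radius R = A/P = 75.58/27.85 = 2.714 m. Q_A = (1/0.015)·75.58·2.714^(2/3)·√0.0033 = 563.1 m³/s.
Channel B: With bottom width b = 5.46 m and side slope z = 1.4: A = (b + zy)y = (5.46 + 1.4×1.94)×1.94 = 15.86 m²; P = b + 2y√(1+z²) = 5.46 + 2×1.94×1.72 = 12.14 m. Hydraulic radius R = A/P = 15.86/12.14 = 1.307 m. Q_B = (1/0.015)·15.86·1.307^(2/3)·√0.0033 = 72.62 m³/s.
The larger discharge is 563.1 m³/s and the smaller is 72.62 m³/s; the ratio is 7.75.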